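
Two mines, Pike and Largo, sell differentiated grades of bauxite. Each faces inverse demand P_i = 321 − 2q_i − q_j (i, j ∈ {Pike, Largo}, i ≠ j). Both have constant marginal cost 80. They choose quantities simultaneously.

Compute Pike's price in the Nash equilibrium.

Mine Pike's profit: π = q_{Pike}(321 − 2q_{Pike} − q_{Largo}) − 80q_{Pike}.
∂π/∂q_{Pike} = 241 − 4q_{Pike} − q_{Largo} = 0 ⇒ q_{Pike} = 60.25 − 0.25q_{Largo}.
By symmetry q_{Largo} = q_{Pike}; substituting into the reaction function, 1.25q_{Pike} = 60.25 and q_{Pike} = 48.2.
P_{Pike} = 321 − 2·48.2 − 48.2 = 176.4.

176.4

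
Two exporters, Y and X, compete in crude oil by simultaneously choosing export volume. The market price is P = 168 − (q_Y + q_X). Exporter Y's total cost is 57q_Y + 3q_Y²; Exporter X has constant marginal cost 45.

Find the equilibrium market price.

Exporter Y's profit: π = q_Y(168 − (q_Y + q_X)) − 57q_Y − 3q_Y².
∂π/∂q_Y = 111 − 8q_Y − q_X = 0, so q_Y = 13.875 − 0.125q_X.
For X: ∂π/∂q_X = 123 − 2q_X − q_Y = 0 ⇒ q_X = 61.5 − 0.5q_Y.
Plugging q_X into Y's best response: q_Y = 13.875 − 0.125(61.5 − 0.5q_Y) ⇒ 0.9375q_Y = 6.1875, so q_Y = 6.6.
Then q_X = 61.5 − 0.5·6.6 = 58.2.
Equilibrium price: P = 168 − 64.8 = 103.2.

103.2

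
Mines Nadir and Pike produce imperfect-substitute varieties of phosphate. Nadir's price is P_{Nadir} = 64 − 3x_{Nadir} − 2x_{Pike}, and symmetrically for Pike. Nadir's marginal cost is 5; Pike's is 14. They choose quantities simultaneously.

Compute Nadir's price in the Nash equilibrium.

28.8125

Mine Nadir's profit: π = x_{Nadir}(64 − 3x_{Nadir} − 2x_{Pike}) − 5x_{Nadir}.
∂π/∂x_{Nadir} = 59 − 6x_{Nadir} − 2x_{Pike} = 0 ⇒ x_{Nadir} = 59/6 − (1/3)x_{Pike}.
Similarly x_{Pike} = 25/3 − (1/3)x_{Nadir}.
Solving the two reaction functions simultaneously: (1 − (−1/3)(−1/3))x_{Nadir} = 59/6 − (1/3)·(25/3), so (8/9)x_{Nadir} = 127/18 and x_{Nadir} = 7.9375.
Then x_{Pike} = 25/3 − (1/3)·7.9375 = 5.6875.
P_{Nadir} = 64 − 3·7.9375 − 2·5.6875 = 28.8125.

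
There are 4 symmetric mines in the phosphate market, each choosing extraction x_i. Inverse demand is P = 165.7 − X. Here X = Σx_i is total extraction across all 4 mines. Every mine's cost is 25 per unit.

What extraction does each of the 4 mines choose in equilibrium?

A representative mine's profit is π_i = x_i(165.7 − X) − 25x_i, with X = x_i + Σ_{j≠i} x_j.
First-order condition: 140.7 − 2x_i − Σ_{j≠i} x_j = 0.
With identical mines, set every x_j = x: then 140.7 − 2x − 3x = 0, i.e. x = 140.7/5 = 28.14.

28.14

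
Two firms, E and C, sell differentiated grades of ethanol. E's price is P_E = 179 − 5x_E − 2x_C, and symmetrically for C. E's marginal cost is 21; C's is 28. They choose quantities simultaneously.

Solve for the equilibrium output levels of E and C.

Firm E's profit: π = x_E(179 − 5x_E − 2x_C) − 21x_E.
∂π/∂x_E = 158 − 10x_E − 2x_C = 0 ⇒ x_E = 15.8 − 0.2x_C.
Similarly x_C = 15.1 − 0.2x_E.
Solving the two reaction functions simultaneously: (1 − (−0.2)(−0.2))x_E = 15.8 − 0.2·15.1, so 0.96x_E = 12.78 and x_E = 13.3125.
Then x_C = 15.1 − 0.2·13.3125 = 12.4375.

13.3125, 12.4375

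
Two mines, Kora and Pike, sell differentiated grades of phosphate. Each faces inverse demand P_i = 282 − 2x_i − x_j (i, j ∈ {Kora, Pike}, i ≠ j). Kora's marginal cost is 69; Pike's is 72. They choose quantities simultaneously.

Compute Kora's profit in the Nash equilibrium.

3663.68

Mine Kora's profit: π = x_{Kora}(282 − 2x_{Kora} − x_{Pike}) − 69x_{Kora}.
∂π/∂x_{Kora} = 213 − 4x_{Kora} − x_{Pike} = 0 ⇒ x_{Kora} = 53.25 − 0.25x_{Pike}.
Similarly x_{Pike} = 52.5 − 0.25x_{Kora}.
Plugging x_{Pike} into Kora's best response: x_{Kora} = 53.25 − 0.25(52.5 − 0.25x_{Kora}) ⇒ 0.9375x_{Kora} = 40.125, so x_{Kora} = 42.8.
Then x_{Pike} = 52.5 − 0.25·42.8 = 41.8.
P_{Kora} = 282 − 2·42.8 − 41.8 = 154.6.
Profit = (154.6 − 69)·42.8 = 3663.68.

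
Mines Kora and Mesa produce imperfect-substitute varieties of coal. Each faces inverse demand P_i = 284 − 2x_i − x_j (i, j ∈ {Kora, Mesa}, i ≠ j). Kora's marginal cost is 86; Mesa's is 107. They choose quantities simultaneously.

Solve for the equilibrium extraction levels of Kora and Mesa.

41, 34

Mine Kora's profit: π = x_{Kora}(284 − 2x_{Kora} − x_{Mesa}) − 86x_{Kora}.
∂π/∂x_{Kora} = 198 − 4x_{Kora} − x_{Mesa} = 0 ⇒ x_{Kora} = 49.5 − 0.25x_{Mesa}.
Similarly x_{Mesa} = 44.25 − 0.25x_{Kora}.
Substituting the second reaction function into the first: x_{Kora} = 49.5 − 0.25(44.25 − 0.25x_{Kora}), which gives 0.9375x_{Kora} = 38.4375 ⇒ x_{Kora} = 41.
Then x_{Mesa} = 44.25 − 0.25·41 = 34.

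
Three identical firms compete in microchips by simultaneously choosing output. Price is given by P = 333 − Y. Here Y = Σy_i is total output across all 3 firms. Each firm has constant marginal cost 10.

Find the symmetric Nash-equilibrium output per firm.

A representative firm's profit is π_i = y_i(333 − Y) − 10y_i, with Y = y_i + Σ_{j≠i} y_j.
First-order condition: 323 − 2y_i − Σ_{j≠i} y_j = 0.
Imposing symmetry (y_j = y for all j) turns Σ_{j≠i} y_j into 2y, so 323 = 4y and y = 80.75.

80.75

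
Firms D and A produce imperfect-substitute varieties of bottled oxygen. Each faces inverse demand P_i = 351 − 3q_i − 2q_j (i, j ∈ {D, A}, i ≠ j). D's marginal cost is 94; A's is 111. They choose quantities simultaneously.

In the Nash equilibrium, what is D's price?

Firm D's profit: π = q_D(351 − 3q_D − 2q_A) − 94q_D.
∂π/∂q_D = 257 − 6q_D − 2q_A = 0 ⇒ q_D = 257/6 − (1/3)q_A.
Similarly q_A = 40 − (1/3)q_D.
Solving the two reaction functions simultaneously: (1 − (−1/3)(−1/3))q_D = 257/6 − (1/3)·40, so (8/9)q_D = 29.5 and q_D = 33.1875.
Then q_A = 40 − (1/3)·33.1875 = 28.9375.
P_D = 351 − 3·33.1875 − 2·28.9375 = 193.5625.

193.5625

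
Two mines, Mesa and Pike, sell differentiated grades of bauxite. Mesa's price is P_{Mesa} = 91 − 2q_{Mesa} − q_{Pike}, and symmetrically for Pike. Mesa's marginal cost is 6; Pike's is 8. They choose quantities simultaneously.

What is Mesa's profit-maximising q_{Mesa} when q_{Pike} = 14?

17.75

Mine Mesa's profit: π = q_{Mesa}(91 − 2q_{Mesa} − q_{Pike}) − 6q_{Mesa}.
∂π/∂q_{Mesa} = 85 − 4q_{Mesa} − q_{Pike} = 0 ⇒ q_{Mesa} = 21.25 − 0.25q_{Pike}.
At q_{Pike} = 14: q_{Mesa} = 21.25 − 0.25·14 = 17.75.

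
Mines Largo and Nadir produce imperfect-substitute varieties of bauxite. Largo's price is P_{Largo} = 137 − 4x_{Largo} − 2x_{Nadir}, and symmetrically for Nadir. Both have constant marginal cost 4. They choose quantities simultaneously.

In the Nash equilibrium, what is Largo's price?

Mine Largo's profit: π = x_{Largo}(137 − 4x_{Largo} − 2x_{Nadir}) − 4x_{Largo}.
∂π/∂x_{Largo} = 133 − 8x_{Largo} − 2x_{Nadir} = 0 ⇒ x_{Largo} = 16.625 − 0.25x_{Nadir}.
By symmetry x_{Nadir} = x_{Largo}; substituting into the reaction function, 1.25x_{Largo} = 16.625 and x_{Largo} = 13.3.
P_{Largo} = 137 − 4·13.3 − 2·13.3 = 57.2.

57.2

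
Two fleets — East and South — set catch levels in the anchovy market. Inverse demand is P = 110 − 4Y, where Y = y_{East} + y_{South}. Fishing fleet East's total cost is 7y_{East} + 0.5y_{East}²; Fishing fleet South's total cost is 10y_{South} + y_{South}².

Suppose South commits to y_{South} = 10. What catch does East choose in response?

7

Fishing fleet East's profit: π = y_{East}(110 − 4(y_{East} + y_{South})) − 7y_{East} − 0.5y_{East}².
∂π/∂y_{East} = 103 − 9y_{East} − 4y_{South} = 0, so y_{East} = 103/9 − (4/9)y_{South}.
At y_{South} = 10: y_{East} = 103/9 − (4/9)·10 = 7.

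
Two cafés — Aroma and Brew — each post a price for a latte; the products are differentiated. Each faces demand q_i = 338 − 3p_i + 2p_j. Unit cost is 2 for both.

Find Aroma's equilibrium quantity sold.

Aroma's profit: π = (p_{Aroma} − 2)(338 − 3p_{Aroma} + 2p_{Brew}).
∂π/∂p_{Aroma} = 344 − 6p_{Aroma} + 2p_{Brew} = 0 ⇒ p_{Aroma} = 172/3 + (1/3)p_{Brew}.
Setting p_{Aroma} = p_{Brew} in the reaction function: p_{Aroma} = 172/3 + (1/3)p_{Aroma}, so p_{Aroma} = (172/3) / (2/3) = 86.
q_{Aroma} = 338 − 3·86 + 2·86 = 252.

252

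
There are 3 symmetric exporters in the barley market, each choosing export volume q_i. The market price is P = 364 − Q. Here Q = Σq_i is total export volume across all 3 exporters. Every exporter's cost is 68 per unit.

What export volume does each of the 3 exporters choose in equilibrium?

74

A representative exporter's profit is π_i = q_i(364 − Q) − 68q_i, with Q = q_i + Σ_{j≠i} q_j.
First-order condition: 296 − 2q_i − Σ_{j≠i} q_j = 0.
With identical exporters, set every q_j = q: then 296 − 2q − 2q = 0, i.e. q = 296/4 = 74.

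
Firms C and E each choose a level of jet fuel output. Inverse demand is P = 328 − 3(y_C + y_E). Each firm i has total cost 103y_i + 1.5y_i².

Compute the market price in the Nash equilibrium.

Firm C's profit: π = y_C(328 − 3(y_C + y_E)) − 103y_C − 1.5y_C².
∂π/∂y_C = 225 − 9y_C − 3y_E = 0, so y_C = 25 − (1/3)y_E.
Setting y_C = y_E in the reaction function: y_C = 25 − (1/3)y_C, so y_C = 25 / (4/3) = 18.75.
Equilibrium price: P = 328 − 3·37.5 = 215.5.

215.5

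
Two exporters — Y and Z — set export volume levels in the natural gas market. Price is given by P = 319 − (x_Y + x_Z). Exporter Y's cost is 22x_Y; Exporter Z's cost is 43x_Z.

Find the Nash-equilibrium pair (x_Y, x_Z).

106, 85

Exporter Y's profit: π = x_Y(319 − (x_Y + x_Z)) − 22x_Y.
∂π/∂x_Y = 297 − 2x_Y − x_Z = 0, so x_Y = 148.5 − 0.5x_Z.
By the same steps for Z: x_Z = 138 − 0.5x_Y.
Substituting the second reaction function into the first: x_Y = 148.5 − 0.5(138 − 0.5x_Y), which gives 0.75x_Y = 79.5 ⇒ x_Y = 106.
Then x_Z = 138 − 0.5·106 = 85.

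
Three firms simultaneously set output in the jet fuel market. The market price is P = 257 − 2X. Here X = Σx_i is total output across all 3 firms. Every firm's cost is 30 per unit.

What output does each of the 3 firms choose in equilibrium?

A representative firm's profit is π_i = x_i(257 − 2X) − 30x_i, with X = x_i + Σ_{j≠i} x_j.
First-order condition: 227 − 4x_i − 2Σ_{j≠i} x_j = 0.
With identical firms, set every x_j = x: then 227 − 4x − 4x = 0, i.e. x = 227/8 = 28.375.

28.375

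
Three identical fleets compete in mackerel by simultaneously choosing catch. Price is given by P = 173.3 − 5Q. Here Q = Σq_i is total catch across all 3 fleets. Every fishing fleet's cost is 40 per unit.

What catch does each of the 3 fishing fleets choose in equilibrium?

6.665

A representative fishing fleet's profit is π_i = q_i(173.3 − 5Q) − 40q_i, with Q = q_i + Σ_{j≠i} q_j.
First-order condition: 133.3 − 10q_i − 5Σ_{j≠i} q_j = 0.
With identical fishing fleets, set every q_j = q: then 133.3 − 10q − 10q = 0, i.e. q = 133.3/20 = 6.665.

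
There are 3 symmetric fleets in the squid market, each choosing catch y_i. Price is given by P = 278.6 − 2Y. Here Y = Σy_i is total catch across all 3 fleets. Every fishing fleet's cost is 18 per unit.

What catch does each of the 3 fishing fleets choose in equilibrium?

32.575

A representative fishing fleet's profit is π_i = y_i(278.6 − 2Y) − 18y_i, with Y = y_i + Σ_{j≠i} y_j.
First-order condition: 260.6 − 4y_i − 2Σ_{j≠i} y_j = 0.
Imposing symmetry (y_j = y for all j) turns Σ_{j≠i} y_j into 2y, so 260.6 = 8y and y = 32.575.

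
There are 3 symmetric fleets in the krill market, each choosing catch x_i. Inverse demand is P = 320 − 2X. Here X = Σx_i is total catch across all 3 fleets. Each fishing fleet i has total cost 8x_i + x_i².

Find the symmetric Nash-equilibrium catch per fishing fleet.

A representative fishing fleet's profit is π_i = x_i(320 − 2X) − 8x_i − x_i², with X = x_i + Σ_{j≠i} x_j.
First-order condition: 312 − 6x_i − 2Σ_{j≠i} x_j = 0.
Imposing symmetry (x_j = x for all j) turns Σ_{j≠i} x_j into 2x, so 312 = 10x and x = 31.2.

31.2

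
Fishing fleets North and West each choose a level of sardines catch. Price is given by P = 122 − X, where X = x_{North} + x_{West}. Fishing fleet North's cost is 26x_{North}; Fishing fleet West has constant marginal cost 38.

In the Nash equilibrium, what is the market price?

62

Fishing fleet North's profit: π = x_{North}(122 − (x_{North} + x_{West})) − 26x_{North}.
∂π/∂x_{North} = 96 − 2x_{North} − x_{West} = 0, so x_{North} = 48 − 0.5x_{West}.
By the same steps for West: x_{West} = 42 − 0.5x_{North}.
Solving the two reaction functions simultaneously: (1 − (−0.5)(−0.5))x_{North} = 48 − 0.5·42, so 0.75x_{North} = 27 and x_{North} = 36.
Then x_{West} = 42 − 0.5·36 = 24.
Equilibrium price: P = 122 − 60 = 62.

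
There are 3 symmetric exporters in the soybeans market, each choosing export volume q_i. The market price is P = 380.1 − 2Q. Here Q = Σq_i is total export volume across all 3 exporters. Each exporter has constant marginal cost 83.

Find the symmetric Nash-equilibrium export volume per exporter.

A representative exporter's profit is π_i = q_i(380.1 − 2Q) − 83q_i, with Q = q_i + Σ_{j≠i} q_j.
First-order condition: 297.1 − 4q_i − 2Σ_{j≠i} q_j = 0.
In a symmetric equilibrium every exporter chooses the same q, so Σ_{j≠i} q_j = 2q. The condition becomes 297.1 − 8q = 0, giving q = 297.1/8 = 37.1375.

37.1375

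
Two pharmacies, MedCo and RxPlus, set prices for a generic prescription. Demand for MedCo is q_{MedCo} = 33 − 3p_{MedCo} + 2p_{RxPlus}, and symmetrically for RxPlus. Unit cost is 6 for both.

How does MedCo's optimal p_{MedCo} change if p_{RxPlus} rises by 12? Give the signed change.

4

MedCo's profit: π = (p_{MedCo} − 6)(33 − 3p_{MedCo} + 2p_{RxPlus}).
∂π/∂p_{MedCo} = 51 − 6p_{MedCo} + 2p_{RxPlus} = 0 ⇒ p_{MedCo} = 8.5 + (1/3)p_{RxPlus}.
The reaction-function slope is 1/3, so a 12-unit rise in p_{RxPlus} moves p_{MedCo} by 1/3 × 12 = 4. MedCo's best response rises — the actions are strategic complements.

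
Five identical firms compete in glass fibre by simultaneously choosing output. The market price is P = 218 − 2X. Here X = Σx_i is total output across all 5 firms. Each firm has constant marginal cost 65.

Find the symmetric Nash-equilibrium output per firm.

A representative firm's profit is π_i = x_i(218 − 2X) − 65x_i, with X = x_i + Σ_{j≠i} x_j.
First-order condition: 153 − 4x_i − 2Σ_{j≠i} x_j = 0.
Imposing symmetry (x_j = x for all j) turns Σ_{j≠i} x_j into 4x, so 153 = 12x and x = 12.75.

12.75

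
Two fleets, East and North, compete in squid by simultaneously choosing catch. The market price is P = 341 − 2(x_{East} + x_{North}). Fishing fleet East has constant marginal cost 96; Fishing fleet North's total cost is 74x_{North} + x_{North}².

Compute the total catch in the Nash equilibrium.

Fishing fleet East's profit: π = x_{East}(341 − 2(x_{East} + x_{North})) − 96x_{East}.
∂π/∂x_{East} = 245 − 4x_{East} − 2x_{North} = 0, so x_{East} = 61.25 − 0.5x_{North}.
For North: ∂π/∂x_{North} = 267 − 6x_{North} − 2x_{East} = 0 ⇒ x_{North} = 44.5 − (1/3)x_{East}.
Substituting the second reaction function into the first: x_{East} = 61.25 − 0.5(44.5 − (1/3)x_{East}), which gives (5/6)x_{East} = 39 ⇒ x_{East} = 46.8.
Then x_{North} = 44.5 − (1/3)·46.8 = 28.9.
Total catch: 46.8 + 28.9 = 75.7.

75.7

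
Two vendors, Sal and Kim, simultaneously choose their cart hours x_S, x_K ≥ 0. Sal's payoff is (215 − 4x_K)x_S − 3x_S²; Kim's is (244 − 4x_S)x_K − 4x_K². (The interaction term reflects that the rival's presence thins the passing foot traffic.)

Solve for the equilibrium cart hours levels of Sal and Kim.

Expanding Sal's payoff: 215x_S − 4x_Kx_S − 3x_S².
∂π/∂x_S = 215 − 4x_K − 6x_S = 0, so x_S = 215/6 − (2/3)x_K.
Likewise for Kim: x_K = 30.5 − 0.5x_S.
Plugging x_K into Sal's best response: x_S = 215/6 − (2/3)(30.5 − 0.5x_S) ⇒ (2/3)x_S = 15.5, so x_S = 23.25.
Then x_K = 30.5 − 0.5·23.25 = 18.875.

23.25, 18.875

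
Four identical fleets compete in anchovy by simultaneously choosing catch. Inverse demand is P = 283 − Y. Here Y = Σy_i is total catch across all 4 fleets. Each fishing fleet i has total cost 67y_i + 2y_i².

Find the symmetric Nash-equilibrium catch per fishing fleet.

A representative fishing fleet's profit is π_i = y_i(283 − Y) − 67y_i − 2y_i², with Y = y_i + Σ_{j≠i} y_j.
First-order condition: 216 − 6y_i − Σ_{j≠i} y_j = 0.
In a symmetric equilibrium every fishing fleet chooses the same y, so Σ_{j≠i} y_j = 3y. The condition becomes 216 − 9y = 0, giving y = 216/9 = 24.

24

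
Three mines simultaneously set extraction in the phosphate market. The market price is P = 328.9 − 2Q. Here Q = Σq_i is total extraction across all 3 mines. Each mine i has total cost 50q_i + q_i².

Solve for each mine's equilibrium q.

27.89

A representative mine's profit is π_i = q_i(328.9 − 2Q) − 50q_i − q_i², with Q = q_i + Σ_{j≠i} q_j.
First-order condition: 278.9 − 6q_i − 2Σ_{j≠i} q_j = 0.
Imposing symmetry (q_j = q for all j) turns Σ_{j≠i} q_j into 2q, so 278.9 = 10q and q = 27.89.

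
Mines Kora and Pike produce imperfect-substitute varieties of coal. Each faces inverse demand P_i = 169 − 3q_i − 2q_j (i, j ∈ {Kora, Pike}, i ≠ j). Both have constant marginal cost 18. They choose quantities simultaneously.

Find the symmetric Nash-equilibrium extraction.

18.875

Mine Kora's profit: π = q_{Kora}(169 − 3q_{Kora} − 2q_{Pike}) − 18q_{Kora}.
∂π/∂q_{Kora} = 151 − 6q_{Kora} − 2q_{Pike} = 0 ⇒ q_{Kora} = 151/6 − (1/3)q_{Pike}.
The game is symmetric, so in equilibrium q_{Pike} = q_{Kora}: the reaction function gives (4/3)q_{Kora} = 151/6, hence q_{Kora} = 18.875.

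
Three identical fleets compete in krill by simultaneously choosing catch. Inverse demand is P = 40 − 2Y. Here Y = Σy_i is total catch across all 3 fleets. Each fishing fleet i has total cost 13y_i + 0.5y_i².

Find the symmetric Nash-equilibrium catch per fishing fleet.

3

A representative fishing fleet's profit is π_i = y_i(40 − 2Y) − 13y_i − 0.5y_i², with Y = y_i + Σ_{j≠i} y_j.
First-order condition: 27 − 5y_i − 2Σ_{j≠i} y_j = 0.
Imposing symmetry (y_j = y for all j) turns Σ_{j≠i} y_j into 2y, so 27 = 9y and y = 3.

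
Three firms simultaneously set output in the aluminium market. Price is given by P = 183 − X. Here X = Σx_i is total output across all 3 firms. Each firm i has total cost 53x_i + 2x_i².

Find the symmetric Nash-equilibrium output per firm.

A representative firm's profit is π_i = x_i(183 − X) − 53x_i − 2x_i², with X = x_i + Σ_{j≠i} x_j.
First-order condition: 130 − 6x_i − Σ_{j≠i} x_j = 0.
With identical firms, set every x_j = x: then 130 − 6x − 2x = 0, i.e. x = 130/8 = 16.25.

16.25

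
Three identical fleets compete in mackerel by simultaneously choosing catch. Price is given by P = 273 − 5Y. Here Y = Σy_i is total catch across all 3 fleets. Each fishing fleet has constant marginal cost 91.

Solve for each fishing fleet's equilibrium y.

A representative fishing fleet's profit is π_i = y_i(273 − 5Y) − 91y_i, with Y = y_i + Σ_{j≠i} y_j.
First-order condition: 182 − 10y_i − 5Σ_{j≠i} y_j = 0.
With identical fishing fleets, set every y_j = y: then 182 − 10y − 10y = 0, i.e. y = 182/20 = 9.1.

9.1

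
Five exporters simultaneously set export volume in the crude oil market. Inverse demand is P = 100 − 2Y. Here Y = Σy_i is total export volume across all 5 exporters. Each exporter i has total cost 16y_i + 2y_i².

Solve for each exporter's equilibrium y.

A representative exporter's profit is π_i = y_i(100 − 2Y) − 16y_i − 2y_i², with Y = y_i + Σ_{j≠i} y_j.
First-order condition: 84 − 8y_i − 2Σ_{j≠i} y_j = 0.
Imposing symmetry (y_j = y for all j) turns Σ_{j≠i} y_j into 4y, so 84 = 16y and y = 5.25.

5.25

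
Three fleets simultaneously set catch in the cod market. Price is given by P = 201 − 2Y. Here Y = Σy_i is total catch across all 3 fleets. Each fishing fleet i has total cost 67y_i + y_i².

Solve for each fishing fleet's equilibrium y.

A representative fishing fleet's profit is π_i = y_i(201 − 2Y) − 67y_i − y_i², with Y = y_i + Σ_{j≠i} y_j.
First-order condition: 134 − 6y_i − 2Σ_{j≠i} y_j = 0.
With identical fishing fleets, set every y_j = y: then 134 − 6y − 4y = 0, i.e. y = 134/10 = 13.4.

13.4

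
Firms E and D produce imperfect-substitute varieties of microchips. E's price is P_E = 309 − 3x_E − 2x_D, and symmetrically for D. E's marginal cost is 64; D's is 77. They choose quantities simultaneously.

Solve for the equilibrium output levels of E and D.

31.4375, 28.1875

Firm E's profit: π = x_E(309 − 3x_E − 2x_D) − 64x_E.
∂π/∂x_E = 245 − 6x_E − 2x_D = 0 ⇒ x_E = 245/6 − (1/3)x_D.
Similarly x_D = 116/3 − (1/3)x_E.
Solving the two reaction functions simultaneously: (1 − (−1/3)(−1/3))x_E = 245/6 − (1/3)·(116/3), so (8/9)x_E = 503/18 and x_E = 31.4375.
Then x_D = 116/3 − (1/3)·31.4375 = 28.1875.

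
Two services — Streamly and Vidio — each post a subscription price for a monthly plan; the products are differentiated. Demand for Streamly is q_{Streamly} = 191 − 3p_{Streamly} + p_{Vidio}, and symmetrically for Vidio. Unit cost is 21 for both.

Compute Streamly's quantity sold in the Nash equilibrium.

89.4

Streamly's profit: π = (p_{Streamly} − 21)(191 − 3p_{Streamly} + p_{Vidio}).
∂π/∂p_{Streamly} = 254 − 6p_{Streamly} + p_{Vidio} = 0 ⇒ p_{Streamly} = 127/3 + (1/6)p_{Vidio}.
By symmetry p_{Vidio} = p_{Streamly}; substituting into the reaction function, (5/6)p_{Streamly} = 127/3 and p_{Streamly} = 50.8.
q_{Streamly} = 191 − 3·50.8 + 50.8 = 89.4.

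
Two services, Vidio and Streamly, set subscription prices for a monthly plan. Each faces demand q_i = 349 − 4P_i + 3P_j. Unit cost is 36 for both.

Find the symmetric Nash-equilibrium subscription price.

Vidio's profit: π = (P_{Vidio} − 36)(349 − 4P_{Vidio} + 3P_{Streamly}).
∂π/∂P_{Vidio} = 493 − 8P_{Vidio} + 3P_{Streamly} = 0 ⇒ P_{Vidio} = 61.625 + 0.375P_{Streamly}.
By symmetry P_{Streamly} = P_{Vidio}; substituting into the reaction function, 0.625P_{Vidio} = 61.625 and P_{Vidio} = 98.6.

98.6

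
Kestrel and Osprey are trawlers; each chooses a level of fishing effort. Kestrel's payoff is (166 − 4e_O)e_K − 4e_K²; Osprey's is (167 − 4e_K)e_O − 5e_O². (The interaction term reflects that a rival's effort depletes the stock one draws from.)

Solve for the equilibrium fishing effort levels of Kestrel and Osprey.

Expanding Kestrel's payoff: 166e_K − 4e_Oe_K − 4e_K².
∂π/∂e_K = 166 − 4e_O − 8e_K = 0, so e_K = 20.75 − 0.5e_O.
Likewise for Osprey: e_O = 16.7 − 0.4e_K.
Solving the two reaction functions simultaneously: (1 − (−0.5)(−0.4))e_K = 20.75 − 0.5·16.7, so 0.8e_K = 12.4 and e_K = 15.5.
Then e_O = 16.7 − 0.4·15.5 = 10.5.

15.5, 10.5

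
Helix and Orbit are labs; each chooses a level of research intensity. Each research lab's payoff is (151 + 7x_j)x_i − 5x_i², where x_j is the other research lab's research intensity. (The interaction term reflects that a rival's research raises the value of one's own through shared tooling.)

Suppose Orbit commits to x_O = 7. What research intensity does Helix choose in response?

20

Helix's payoff is (151 + 7x_O)x_H − 5x_H².
∂π/∂x_H = 151 + 7x_O − 10x_H = 0, so x_H = 15.1 + 0.7x_O.
At x_O = 7: x_H = 15.1 + 0.7·7 = 20.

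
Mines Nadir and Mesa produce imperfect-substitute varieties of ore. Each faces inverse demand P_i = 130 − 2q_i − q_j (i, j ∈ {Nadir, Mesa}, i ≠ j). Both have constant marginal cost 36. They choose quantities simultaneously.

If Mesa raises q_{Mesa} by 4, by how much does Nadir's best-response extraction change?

Mine Nadir's profit: π = q_{Nadir}(130 − 2q_{Nadir} − q_{Mesa}) − 36q_{Nadir}.
∂π/∂q_{Nadir} = 94 − 4q_{Nadir} − q_{Mesa} = 0 ⇒ q_{Nadir} = 23.5 − 0.25q_{Mesa}.
The reaction-function slope is −0.25, so a 4-unit rise in q_{Mesa} moves q_{Nadir} by −0.25 × 4 = −1. Nadir's best response falls — the actions are strategic substitutes.

-1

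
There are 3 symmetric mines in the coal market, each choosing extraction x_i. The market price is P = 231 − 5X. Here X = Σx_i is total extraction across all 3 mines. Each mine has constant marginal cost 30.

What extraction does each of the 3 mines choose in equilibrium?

10.05

A representative mine's profit is π_i = x_i(231 − 5X) − 30x_i, with X = x_i + Σ_{j≠i} x_j.
First-order condition: 201 − 10x_i − 5Σ_{j≠i} x_j = 0.
Imposing symmetry (x_j = x for all j) turns Σ_{j≠i} x_j into 2x, so 201 = 20x and x = 10.05.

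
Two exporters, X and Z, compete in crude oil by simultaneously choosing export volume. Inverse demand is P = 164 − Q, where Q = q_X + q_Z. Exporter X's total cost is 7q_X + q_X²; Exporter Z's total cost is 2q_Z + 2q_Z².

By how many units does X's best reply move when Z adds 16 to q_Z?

Exporter X's profit: π = q_X(164 − (q_X + q_Z)) − 7q_X − q_X².
∂π/∂q_X = 157 − 4q_X − q_Z = 0, so q_X = 39.25 − 0.25q_Z.
The reaction-function slope is −0.25, so a 16-unit rise in q_Z moves q_X by −0.25 × 16 = −4. X's best response falls — the actions are strategic substitutes.

-4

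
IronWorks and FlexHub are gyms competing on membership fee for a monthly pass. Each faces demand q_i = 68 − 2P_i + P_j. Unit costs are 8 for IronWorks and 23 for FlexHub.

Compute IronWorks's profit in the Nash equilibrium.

IronWorks's profit: π = (P_{IronWorks} − 8)(68 − 2P_{IronWorks} + P_{FlexHub}).
∂π/∂P_{IronWorks} = 84 − 4P_{IronWorks} + P_{FlexHub} = 0 ⇒ P_{IronWorks} = 21 + 0.25P_{FlexHub}.
Similarly P_{FlexHub} = 28.5 + 0.25P_{IronWorks}.
Substituting the second reaction function into the first: P_{IronWorks} = 21 + 0.25(28.5 + 0.25P_{IronWorks}), which gives 0.9375P_{IronWorks} = 28.125 ⇒ P_{IronWorks} = 30.
Then P_{FlexHub} = 28.5 + 0.25·30 = 36.
q_{IronWorks} = 68 − 2·30 + 36 = 44.
Profit = (30 − 8)·44 = 968.

968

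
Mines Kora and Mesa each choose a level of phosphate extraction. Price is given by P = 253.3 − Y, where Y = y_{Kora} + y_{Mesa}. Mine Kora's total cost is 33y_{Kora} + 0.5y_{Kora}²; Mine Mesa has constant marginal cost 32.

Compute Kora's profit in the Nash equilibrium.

2885.5494

Mine Kora's profit: π = y_{Kora}(253.3 − (y_{Kora} + y_{Mesa})) − 33y_{Kora} − 0.5y_{Kora}².
∂π/∂y_{Kora} = 220.3 − 3y_{Kora} − y_{Mesa} = 0, so y_{Kora} = 2203/30 − (1/3)y_{Mesa}.
For Mesa: ∂π/∂y_{Mesa} = 221.3 − 2y_{Mesa} − y_{Kora} = 0 ⇒ y_{Mesa} = 110.65 − 0.5y_{Kora}.
Plugging y_{Mesa} into Kora's best response: y_{Kora} = 2203/30 − (1/3)(110.65 − 0.5y_{Kora}) ⇒ (5/6)y_{Kora} = 36.55, so y_{Kora} = 43.86.
Then y_{Mesa} = 110.65 − 0.5·43.86 = 88.72.
Price P = 253.3 − 132.58 = 120.72.
Kora's profit: (120.72 − 33)·43.86 − 0.5(43.86)² = 2885.5494.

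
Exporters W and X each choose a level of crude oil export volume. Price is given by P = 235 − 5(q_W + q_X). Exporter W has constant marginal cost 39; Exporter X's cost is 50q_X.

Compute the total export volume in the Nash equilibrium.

Exporter W's profit: π = q_W(235 − 5(q_W + q_X)) − 39q_W.
∂π/∂q_W = 196 − 10q_W − 5q_X = 0, so q_W = 19.6 − 0.5q_X.
By the same steps for X: q_X = 18.5 − 0.5q_W.
Solving the two reaction functions simultaneously: (1 − (−0.5)(−0.5))q_W = 19.6 − 0.5·18.5, so 0.75q_W = 10.35 and q_W = 13.8.
Then q_X = 18.5 − 0.5·13.8 = 11.6.
Total export volume: 13.8 + 11.6 = 25.4.

25.4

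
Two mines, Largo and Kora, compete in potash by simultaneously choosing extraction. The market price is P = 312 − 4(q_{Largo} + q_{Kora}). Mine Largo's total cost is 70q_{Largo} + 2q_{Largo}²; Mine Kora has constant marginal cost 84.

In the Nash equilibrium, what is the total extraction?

34.9

Mine Largo's profit: π = q_{Largo}(312 − 4(q_{Largo} + q_{Kora})) − 70q_{Largo} − 2q_{Largo}².
∂π/∂q_{Largo} = 242 − 12q_{Largo} − 4q_{Kora} = 0, so q_{Largo} = 121/6 − (1/3)q_{Kora}.
For Kora: ∂π/∂q_{Kora} = 228 − 8q_{Kora} − 4q_{Largo} = 0 ⇒ q_{Kora} = 28.5 − 0.5q_{Largo}.
Substituting the second reaction function into the first: q_{Largo} = 121/6 − (1/3)(28.5 − 0.5q_{Largo}), which gives (5/6)q_{Largo} = 32/3 ⇒ q_{Largo} = 12.8.
Then q_{Kora} = 28.5 − 0.5·12.8 = 22.1.
Total extraction: 12.8 + 22.1 = 34.9.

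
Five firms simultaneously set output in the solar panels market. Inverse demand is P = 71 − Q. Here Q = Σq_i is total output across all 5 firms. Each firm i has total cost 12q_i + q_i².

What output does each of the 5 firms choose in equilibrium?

A representative firm's profit is π_i = q_i(71 − Q) − 12q_i − q_i², with Q = q_i + Σ_{j≠i} q_j.
First-order condition: 59 − 4q_i − Σ_{j≠i} q_j = 0.
Imposing symmetry (q_j = q for all j) turns Σ_{j≠i} q_j into 4q, so 59 = 8q and q = 7.375.

7.375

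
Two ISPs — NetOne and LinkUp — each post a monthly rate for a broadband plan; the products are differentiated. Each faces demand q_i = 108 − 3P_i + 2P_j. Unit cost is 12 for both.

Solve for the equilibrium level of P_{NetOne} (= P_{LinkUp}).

36

NetOne's profit: π = (P_{NetOne} − 12)(108 − 3P_{NetOne} + 2P_{LinkUp}).
∂π/∂P_{NetOne} = 144 − 6P_{NetOne} + 2P_{LinkUp} = 0 ⇒ P_{NetOne} = 24 + (1/3)P_{LinkUp}.
Setting P_{NetOne} = P_{LinkUp} in the reaction function: P_{NetOne} = 24 + (1/3)P_{NetOne}, so P_{NetOne} = 24 / (2/3) = 36.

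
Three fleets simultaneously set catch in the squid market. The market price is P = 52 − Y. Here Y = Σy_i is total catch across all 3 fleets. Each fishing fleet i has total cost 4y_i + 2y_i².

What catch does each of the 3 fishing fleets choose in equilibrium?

A representative fishing fleet's profit is π_i = y_i(52 − Y) − 4y_i − 2y_i², with Y = y_i + Σ_{j≠i} y_j.
First-order condition: 48 − 6y_i − Σ_{j≠i} y_j = 0.
Imposing symmetry (y_j = y for all j) turns Σ_{j≠i} y_j into 2y, so 48 = 8y and y = 6.

6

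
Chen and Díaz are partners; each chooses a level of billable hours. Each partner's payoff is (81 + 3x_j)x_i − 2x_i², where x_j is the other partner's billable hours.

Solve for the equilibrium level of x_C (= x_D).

81

Chen's payoff is (81 + 3x_D)x_C − 2x_C².
∂π/∂x_C = 81 + 3x_D − 4x_C = 0, so x_C = 20.25 + 0.75x_D.
The game is symmetric, so in equilibrium x_D = x_C: the reaction function gives 0.25x_C = 20.25, hence x_C = 81.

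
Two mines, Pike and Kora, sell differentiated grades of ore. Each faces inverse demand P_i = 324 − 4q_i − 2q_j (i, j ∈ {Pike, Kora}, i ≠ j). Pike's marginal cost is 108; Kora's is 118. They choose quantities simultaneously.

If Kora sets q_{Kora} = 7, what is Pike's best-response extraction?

25.25

Mine Pike's profit: π = q_{Pike}(324 − 4q_{Pike} − 2q_{Kora}) − 108q_{Pike}.
∂π/∂q_{Pike} = 216 − 8q_{Pike} − 2q_{Kora} = 0 ⇒ q_{Pike} = 27 − 0.25q_{Kora}.
At q_{Kora} = 7: q_{Pike} = 27 − 0.25·7 = 25.25.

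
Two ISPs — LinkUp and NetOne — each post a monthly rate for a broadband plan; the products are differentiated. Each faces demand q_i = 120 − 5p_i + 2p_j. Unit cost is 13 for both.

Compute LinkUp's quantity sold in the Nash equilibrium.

50.625

LinkUp's profit: π = (p_{LinkUp} − 13)(120 − 5p_{LinkUp} + 2p_{NetOne}).
∂π/∂p_{LinkUp} = 185 − 10p_{LinkUp} + 2p_{NetOne} = 0 ⇒ p_{LinkUp} = 18.5 + 0.2p_{NetOne}.
Setting p_{LinkUp} = p_{NetOne} in the reaction function: p_{LinkUp} = 18.5 + 0.2p_{LinkUp}, so p_{LinkUp} = 18.5 / 0.8 = 23.125.
q_{LinkUp} = 120 − 5·23.125 + 2·23.125 = 50.625.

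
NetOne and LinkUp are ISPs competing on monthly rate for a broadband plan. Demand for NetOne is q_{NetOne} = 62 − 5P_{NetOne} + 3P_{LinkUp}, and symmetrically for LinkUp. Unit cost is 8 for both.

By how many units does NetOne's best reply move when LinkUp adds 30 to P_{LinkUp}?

NetOne's profit: π = (P_{NetOne} − 8)(62 − 5P_{NetOne} + 3P_{LinkUp}).
∂π/∂P_{NetOne} = 102 − 10P_{NetOne} + 3P_{LinkUp} = 0 ⇒ P_{NetOne} = 10.2 + 0.3P_{LinkUp}.
The reaction-function slope is 0.3, so a 30-unit rise in P_{LinkUp} moves P_{NetOne} by 0.3 × 30 = 9. NetOne's best response rises — the actions are strategic complements.

9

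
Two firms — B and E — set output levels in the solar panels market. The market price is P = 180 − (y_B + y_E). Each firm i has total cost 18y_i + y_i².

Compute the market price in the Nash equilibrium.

Firm B's profit: π = y_B(180 − (y_B + y_E)) − 18y_B − y_B².
∂π/∂y_B = 162 − 4y_B − y_E = 0, so y_B = 40.5 − 0.25y_E.
The game is symmetric, so in equilibrium y_E = y_B: the reaction function gives 1.25y_B = 40.5, hence y_B = 32.4.
Equilibrium price: P = 180 − 64.8 = 115.2.

115.2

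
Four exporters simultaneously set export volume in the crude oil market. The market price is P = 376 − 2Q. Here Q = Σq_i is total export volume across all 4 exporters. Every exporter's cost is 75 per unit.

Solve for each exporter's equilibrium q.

A representative exporter's profit is π_i = q_i(376 − 2Q) − 75q_i, with Q = q_i + Σ_{j≠i} q_j.
First-order condition: 301 − 4q_i − 2Σ_{j≠i} q_j = 0.
In a symmetric equilibrium every exporter chooses the same q, so Σ_{j≠i} q_j = 3q. The condition becomes 301 − 10q = 0, giving q = 301/10 = 30.1.

30.1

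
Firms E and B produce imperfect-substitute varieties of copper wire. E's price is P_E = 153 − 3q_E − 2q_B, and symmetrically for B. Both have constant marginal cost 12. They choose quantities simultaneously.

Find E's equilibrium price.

Firm E's profit: π = q_E(153 − 3q_E − 2q_B) − 12q_E.
∂π/∂q_E = 141 − 6q_E − 2q_B = 0 ⇒ q_E = 23.5 − (1/3)q_B.
Setting q_E = q_B in the reaction function: q_E = 23.5 − (1/3)q_E, so q_E = 23.5 / (4/3) = 17.625.
P_E = 153 − 3·17.625 − 2·17.625 = 64.875.

64.875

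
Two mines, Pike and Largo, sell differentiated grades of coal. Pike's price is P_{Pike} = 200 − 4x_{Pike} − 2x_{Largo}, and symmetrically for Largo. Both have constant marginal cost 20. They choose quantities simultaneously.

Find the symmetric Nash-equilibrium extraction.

18

Mine Pike's profit: π = x_{Pike}(200 − 4x_{Pike} − 2x_{Largo}) − 20x_{Pike}.
∂π/∂x_{Pike} = 180 − 8x_{Pike} − 2x_{Largo} = 0 ⇒ x_{Pike} = 22.5 − 0.25x_{Largo}.
The game is symmetric, so in equilibrium x_{Largo} = x_{Pike}: the reaction function gives 1.25x_{Pike} = 22.5, hence x_{Pike} = 18.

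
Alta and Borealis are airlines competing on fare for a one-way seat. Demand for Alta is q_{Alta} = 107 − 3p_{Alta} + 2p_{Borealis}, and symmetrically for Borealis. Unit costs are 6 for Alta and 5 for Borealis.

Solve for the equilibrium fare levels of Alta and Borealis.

31.0625, 30.6875

Alta's profit: π = (p_{Alta} − 6)(107 − 3p_{Alta} + 2p_{Borealis}).
∂π/∂p_{Alta} = 125 − 6p_{Alta} + 2p_{Borealis} = 0 ⇒ p_{Alta} = 125/6 + (1/3)p_{Borealis}.
Similarly p_{Borealis} = 61/3 + (1/3)p_{Alta}.
Solving the two reaction functions simultaneously: (1 − (1/3)(1/3))p_{Alta} = 125/6 + (1/3)·(61/3), so (8/9)p_{Alta} = 497/18 and p_{Alta} = 31.0625.
Then p_{Borealis} = 61/3 + (1/3)·31.0625 = 30.6875.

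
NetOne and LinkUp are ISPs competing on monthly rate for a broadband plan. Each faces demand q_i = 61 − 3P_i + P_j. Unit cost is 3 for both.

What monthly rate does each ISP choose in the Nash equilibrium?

14

NetOne's profit: π = (P_{NetOne} − 3)(61 − 3P_{NetOne} + P_{LinkUp}).
∂π/∂P_{NetOne} = 70 − 6P_{NetOne} + P_{LinkUp} = 0 ⇒ P_{NetOne} = 35/3 + (1/6)P_{LinkUp}.
Setting P_{NetOne} = P_{LinkUp} in the reaction function: P_{NetOne} = 35/3 + (1/6)P_{NetOne}, so P_{NetOne} = (35/3) / (5/6) = 14.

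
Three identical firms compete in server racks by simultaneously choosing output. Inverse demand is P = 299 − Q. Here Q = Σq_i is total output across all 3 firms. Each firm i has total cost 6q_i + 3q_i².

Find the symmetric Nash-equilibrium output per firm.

A representative firm's profit is π_i = q_i(299 − Q) − 6q_i − 3q_i², with Q = q_i + Σ_{j≠i} q_j.
First-order condition: 293 − 8q_i − Σ_{j≠i} q_j = 0.
In a symmetric equilibrium every firm chooses the same q, so Σ_{j≠i} q_j = 2q. The condition becomes 293 − 10q = 0, giving q = 293/10 = 29.3.

29.3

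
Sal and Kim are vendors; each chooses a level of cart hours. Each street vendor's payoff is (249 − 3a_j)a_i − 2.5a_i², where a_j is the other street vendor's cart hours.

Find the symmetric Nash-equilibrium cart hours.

31.125

Sal's payoff is (249 − 3a_K)a_S − 2.5a_S².
∂π/∂a_S = 249 − 3a_K − 5a_S = 0, so a_S = 49.8 − 0.6a_K.
By symmetry a_K = a_S; substituting into the reaction function, 1.6a_S = 49.8 and a_S = 31.125.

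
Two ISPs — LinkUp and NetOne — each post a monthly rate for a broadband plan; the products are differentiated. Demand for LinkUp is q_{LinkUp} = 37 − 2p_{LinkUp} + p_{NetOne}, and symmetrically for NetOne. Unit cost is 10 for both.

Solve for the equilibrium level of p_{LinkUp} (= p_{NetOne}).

LinkUp's profit: π = (p_{LinkUp} − 10)(37 − 2p_{LinkUp} + p_{NetOne}).
∂π/∂p_{LinkUp} = 57 − 4p_{LinkUp} + p_{NetOne} = 0 ⇒ p_{LinkUp} = 14.25 + 0.25p_{NetOne}.
Setting p_{LinkUp} = p_{NetOne} in the reaction function: p_{LinkUp} = 14.25 + 0.25p_{LinkUp}, so p_{LinkUp} = 14.25 / 0.75 = 19.

19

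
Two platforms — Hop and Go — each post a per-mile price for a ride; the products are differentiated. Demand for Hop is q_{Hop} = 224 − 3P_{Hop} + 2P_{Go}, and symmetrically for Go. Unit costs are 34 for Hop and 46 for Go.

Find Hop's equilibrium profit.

Hop's profit: π = (P_{Hop} − 34)(224 − 3P_{Hop} + 2P_{Go}).
∂π/∂P_{Hop} = 326 − 6P_{Hop} + 2P_{Go} = 0 ⇒ P_{Hop} = 163/3 + (1/3)P_{Go}.
Similarly P_{Go} = 181/3 + (1/3)P_{Hop}.
Solving the two reaction functions simultaneously: (1 − (1/3)(1/3))P_{Hop} = 163/3 + (1/3)·(181/3), so (8/9)P_{Hop} = 670/9 and P_{Hop} = 83.75.
Then P_{Go} = 181/3 + (1/3)·83.75 = 88.25.
q_{Hop} = 224 − 3·83.75 + 2·88.25 = 149.25.
Profit = (83.75 − 34)·149.25 = 7425.1875.

7425.1875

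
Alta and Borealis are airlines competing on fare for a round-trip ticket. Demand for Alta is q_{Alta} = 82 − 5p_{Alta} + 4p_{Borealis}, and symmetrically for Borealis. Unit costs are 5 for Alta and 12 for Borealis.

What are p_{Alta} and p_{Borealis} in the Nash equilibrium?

Alta's profit: π = (p_{Alta} − 5)(82 − 5p_{Alta} + 4p_{Borealis}).
∂π/∂p_{Alta} = 107 − 10p_{Alta} + 4p_{Borealis} = 0 ⇒ p_{Alta} = 10.7 + 0.4p_{Borealis}.
Similarly p_{Borealis} = 14.2 + 0.4p_{Alta}.
Solving the two reaction functions simultaneously: (1 − (0.4)(0.4))p_{Alta} = 10.7 + 0.4·14.2, so 0.84p_{Alta} = 16.38 and p_{Alta} = 19.5.
Then p_{Borealis} = 14.2 + 0.4·19.5 = 22.

19.5, 22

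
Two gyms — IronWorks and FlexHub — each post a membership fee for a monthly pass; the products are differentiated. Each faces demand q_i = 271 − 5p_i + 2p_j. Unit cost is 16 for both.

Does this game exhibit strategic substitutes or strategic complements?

IronWorks's profit: π = (p_{IronWorks} − 16)(271 − 5p_{IronWorks} + 2p_{FlexHub}).
∂π/∂p_{IronWorks} = 351 − 10p_{IronWorks} + 2p_{FlexHub} = 0 ⇒ p_{IronWorks} = 35.1 + 0.2p_{FlexHub}.
The best-response slope dp_{IronWorks}/dp_{FlexHub} = 0.2 > 0: the reaction function is upward-sloping, so the choices are strategic complements.

strategic complements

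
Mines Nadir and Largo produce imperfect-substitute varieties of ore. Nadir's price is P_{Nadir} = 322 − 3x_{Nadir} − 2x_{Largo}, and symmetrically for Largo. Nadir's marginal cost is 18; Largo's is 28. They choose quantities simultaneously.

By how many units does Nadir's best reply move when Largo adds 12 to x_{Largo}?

Mine Nadir's profit: π = x_{Nadir}(322 − 3x_{Nadir} − 2x_{Largo}) − 18x_{Nadir}.
∂π/∂x_{Nadir} = 304 − 6x_{Nadir} − 2x_{Largo} = 0 ⇒ x_{Nadir} = 152/3 − (1/3)x_{Largo}.
The reaction-function slope is −1/3, so a 12-unit rise in x_{Largo} moves x_{Nadir} by −1/3 × 12 = −4. Nadir's best response falls — the actions are strategic substitutes.

-4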